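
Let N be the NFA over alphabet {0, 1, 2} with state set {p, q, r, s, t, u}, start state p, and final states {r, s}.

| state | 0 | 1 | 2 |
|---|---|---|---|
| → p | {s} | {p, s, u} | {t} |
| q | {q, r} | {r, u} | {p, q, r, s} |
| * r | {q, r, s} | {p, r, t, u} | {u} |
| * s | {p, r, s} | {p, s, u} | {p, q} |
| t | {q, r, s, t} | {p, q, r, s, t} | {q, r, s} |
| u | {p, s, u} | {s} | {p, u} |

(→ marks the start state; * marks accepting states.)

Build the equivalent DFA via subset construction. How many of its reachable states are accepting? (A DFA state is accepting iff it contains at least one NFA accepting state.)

Start state of the DFA: {p}.
{p} --0--> {s}  [new]
{p} --1--> {p, s, u}  [new]
{p} --2--> {t}  [new]
{s} --0--> {p, r, s}  [new]
{s} --1--> {p, s, u}  [seen]
{s} --2--> {p, q}  [new]
{p, s, u} --0--> {p, r, s, u}  [new]
{p, s, u} --1--> {p, s, u}  [seen]
{p, s, u} --2--> {p, q, t, u}  [new]
{t} --0--> {q, r, s, t}  [new]
{t} --1--> {p, q, r, s, t}  [new]
{t} --2--> {q, r, s}  [new]
{p, r, s} --0--> {p, q, r, s}  [new]
{p, r, s} --1--> {p, r, s, t, u}  [new]
{p, r, s} --2--> {p, q, t, u}  [seen]
{p, q} --0--> {q, r, s}  [seen]
{p, q} --1--> {p, r, s, u}  [seen]
{p, q} --2--> {p, q, r, s, t}  [seen]
{p, r, s, u} --0--> {p, q, r, s, u}  [new]
{p, r, s, u} --1--> {p, r, s, t, u}  [seen]
{p, r, s, u} --2--> {p, q, t, u}  [seen]
{p, q, t, u} --0--> {p, q, r, s, t, u}  [new]
{p, q, t, u} --1--> {p, q, r, s, t, u}  [seen]
{p, q, t, u} --2--> {p, q, r, s, t, u}  [seen]
{q, r, s, t} --0--> {p, q, r, s, t}  [seen]
{q, r, s, t} --1--> {p, q, r, s, t, u}  [seen]
{q, r, s, t} --2--> {p, q, r, s, u}  [seen]
{p, q, r, s, t} --0--> {p, q, r, s, t}  [seen]
{p, q, r, s, t} --1--> {p, q, r, s, t, u}  [seen]
{p, q, r, s, t} --2--> {p, q, r, s, t, u}  [seen]
{q, r, s} --0--> {p, q, r, s}  [seen]
{q, r, s} --1--> {p, r, s, t, u}  [seen]
{q, r, s} --2--> {p, q, r, s, u}  [seen]
{p, q, r, s} --0--> {p, q, r, s}  [seen]
{p, q, r, s} --1--> {p, r, s, t, u}  [seen]
{p, q, r, s} --2--> {p, q, r, s, t, u}  [seen]
{p, r, s, t, u} --0--> {p, q, r, s, t, u}  [seen]
{p, r, s, t, u} --1--> {p, q, r, s, t, u}  [seen]
{p, r, s, t, u} --2--> {p, q, r, s, t, u}  [seen]
{p, q, r, s, u} --0--> {p, q, r, s, u}  [seen]
{p, q, r, s, u} --1--> {p, r, s, t, u}  [seen]
{p, q, r, s, u} --2--> {p, q, r, s, t, u}  [seen]
{p, q, r, s, t, u} --0--> {p, q, r, s, t, u}  [seen]
{p, q, r, s, t, u} --1--> {p, q, r, s, t, u}  [seen]
{p, q, r, s, t, u} --2--> {p, q, r, s, t, u}  [seen]
Reachable DFA states: {p}, {s}, {p, s, u}, {t}, {p, r, s}, {p, q}, {p, r, s, u}, {p, q, t, u}, {q, r, s, t}, {p, q, r, s, t}, {q, r, s}, {p, q, r, s}, {p, r, s, t, u}, {p, q, r, s, u}, {p, q, r, s, t, u}.
Accepting DFA states (contain an NFA accepting state): {s}, {p, s, u}, {p, r, s}, {p, r, s, u}, {q, r, s, t}, {p, q, r, s, t}, {q, r, s}, {p, q, r, s}, {p, r, s, t, u}, {p, q, r, s, u}, {p, q, r, s, t, u}.

11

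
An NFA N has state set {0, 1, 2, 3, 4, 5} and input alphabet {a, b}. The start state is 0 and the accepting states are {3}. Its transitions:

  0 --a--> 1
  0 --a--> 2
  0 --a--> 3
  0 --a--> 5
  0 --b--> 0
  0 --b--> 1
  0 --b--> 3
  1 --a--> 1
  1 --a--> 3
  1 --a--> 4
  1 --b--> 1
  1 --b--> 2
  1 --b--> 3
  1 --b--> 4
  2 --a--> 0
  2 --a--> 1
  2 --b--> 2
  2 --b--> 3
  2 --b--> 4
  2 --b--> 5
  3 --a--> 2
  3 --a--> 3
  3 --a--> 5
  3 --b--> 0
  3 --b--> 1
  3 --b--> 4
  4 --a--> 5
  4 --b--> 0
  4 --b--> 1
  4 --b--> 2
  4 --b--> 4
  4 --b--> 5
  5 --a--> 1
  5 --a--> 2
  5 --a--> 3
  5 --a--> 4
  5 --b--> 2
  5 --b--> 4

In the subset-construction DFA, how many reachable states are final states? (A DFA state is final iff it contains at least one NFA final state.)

5

Start state of the DFA: {0}.
{0} --a--> {1, 2, 3, 5}  [new]
{0} --b--> {0, 1, 3}  [new]
{1, 2, 3, 5} --a--> {0, 1, 2, 3, 4, 5}  [new]
{1, 2, 3, 5} --b--> {0, 1, 2, 3, 4, 5}  [seen]
{0, 1, 3} --a--> {1, 2, 3, 4, 5}  [new]
{0, 1, 3} --b--> {0, 1, 2, 3, 4}  [new]
{0, 1, 2, 3, 4, 5} --a--> {0, 1, 2, 3, 4, 5}  [seen]
{0, 1, 2, 3, 4, 5} --b--> {0, 1, 2, 3, 4, 5}  [seen]
{1, 2, 3, 4, 5} --a--> {0, 1, 2, 3, 4, 5}  [seen]
{1, 2, 3, 4, 5} --b--> {0, 1, 2, 3, 4, 5}  [seen]
{0, 1, 2, 3, 4} --a--> {0, 1, 2, 3, 4, 5}  [seen]
{0, 1, 2, 3, 4} --b--> {0, 1, 2, 3, 4, 5}  [seen]
Reachable DFA states: {0}, {1, 2, 3, 5}, {0, 1, 3}, {0, 1, 2, 3, 4, 5}, {1, 2, 3, 4, 5}, {0, 1, 2, 3, 4}.
Accepting DFA states (contain an NFA accepting state): {1, 2, 3, 5}, {0, 1, 3}, {0, 1, 2, 3, 4, 5}, {1, 2, 3, 4, 5}, {0, 1, 2, 3, 4}.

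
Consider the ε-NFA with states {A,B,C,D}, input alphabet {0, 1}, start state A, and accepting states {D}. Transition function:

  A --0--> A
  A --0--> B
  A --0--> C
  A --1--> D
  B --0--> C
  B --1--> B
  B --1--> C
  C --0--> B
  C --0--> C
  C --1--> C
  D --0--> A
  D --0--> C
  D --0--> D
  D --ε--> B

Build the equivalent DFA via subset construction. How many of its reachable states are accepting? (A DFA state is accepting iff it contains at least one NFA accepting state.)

3

Start state of the DFA: {A} (ε-closure of the NFA start).
{A} --0--> {A,B,C}  [new]
{A} --1--> {B,D}  [new]
{A,B,C} --0--> {A,B,C}  [seen]
{A,B,C} --1--> {B,C,D}  [new]
{B,D} --0--> {A,B,C,D}  [new]
{B,D} --1--> {B,C}  [new]
{B,C,D} --0--> {A,B,C,D}  [seen]
{B,C,D} --1--> {B,C}  [seen]
{A,B,C,D} --0--> {A,B,C,D}  [seen]
{A,B,C,D} --1--> {B,C,D}  [seen]
{B,C} --0--> {B,C}  [seen]
{B,C} --1--> {B,C}  [seen]
Reachable DFA states: {A}, {A,B,C}, {B,D}, {B,C,D}, {A,B,C,D}, {B,C}.
Accepting DFA states (contain an NFA accepting state): {B,D}, {B,C,D}, {A,B,C,D}.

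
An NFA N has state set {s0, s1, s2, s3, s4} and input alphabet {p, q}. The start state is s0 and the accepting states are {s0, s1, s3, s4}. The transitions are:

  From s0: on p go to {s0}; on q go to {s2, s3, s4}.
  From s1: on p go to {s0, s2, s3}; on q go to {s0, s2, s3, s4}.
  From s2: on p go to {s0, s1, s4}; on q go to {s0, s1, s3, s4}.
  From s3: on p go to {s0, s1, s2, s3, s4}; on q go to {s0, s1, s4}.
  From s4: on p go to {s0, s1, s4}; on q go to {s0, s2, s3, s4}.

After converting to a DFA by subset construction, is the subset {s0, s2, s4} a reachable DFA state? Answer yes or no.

no

Start state of the DFA: {s0}.
{s0} --p--> {s0}  [seen]
{s0} --q--> {s2, s3, s4}  [new]
{s2, s3, s4} --p--> {s0, s1, s2, s3, s4}  [new]
{s2, s3, s4} --q--> {s0, s1, s2, s3, s4}  [seen]
{s0, s1, s2, s3, s4} --p--> {s0, s1, s2, s3, s4}  [seen]
{s0, s1, s2, s3, s4} --q--> {s0, s1, s2, s3, s4}  [seen]
Reachable DFA states: {s0}, {s2, s3, s4}, {s0, s1, s2, s3, s4}.
{s0, s2, s4} is not among them.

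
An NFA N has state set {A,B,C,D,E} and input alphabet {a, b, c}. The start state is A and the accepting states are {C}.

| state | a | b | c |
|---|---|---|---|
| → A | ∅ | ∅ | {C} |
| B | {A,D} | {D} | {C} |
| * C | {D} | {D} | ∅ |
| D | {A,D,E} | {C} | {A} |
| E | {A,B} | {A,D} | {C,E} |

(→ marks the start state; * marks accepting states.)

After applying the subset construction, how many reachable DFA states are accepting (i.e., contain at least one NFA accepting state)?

Start state of the DFA: {A}.
{A} --a--> ∅  [new]
{A} --b--> ∅  [seen]
{A} --c--> {C}  [new]
∅ --a--> ∅  [seen]
∅ --b--> ∅  [seen]
∅ --c--> ∅  [seen]
{C} --a--> {D}  [new]
{C} --b--> {D}  [seen]
{C} --c--> ∅  [seen]
{D} --a--> {A,D,E}  [new]
{D} --b--> {C}  [seen]
{D} --c--> {A}  [seen]
{A,D,E} --a--> {A,B,D,E}  [new]
{A,D,E} --b--> {A,C,D}  [new]
{A,D,E} --c--> {A,C,E}  [new]
{A,B,D,E} --a--> {A,B,D,E}  [seen]
{A,B,D,E} --b--> {A,C,D}  [seen]
{A,B,D,E} --c--> {A,C,E}  [seen]
{A,C,D} --a--> {A,D,E}  [seen]
{A,C,D} --b--> {C,D}  [new]
{A,C,D} --c--> {A,C}  [new]
{A,C,E} --a--> {A,B,D}  [new]
{A,C,E} --b--> {A,D}  [new]
{A,C,E} --c--> {C,E}  [new]
{C,D} --a--> {A,D,E}  [seen]
{C,D} --b--> {C,D}  [seen]
{C,D} --c--> {A}  [seen]
{A,C} --a--> {D}  [seen]
{A,C} --b--> {D}  [seen]
{A,C} --c--> {C}  [seen]
{A,B,D} --a--> {A,D,E}  [seen]
{A,B,D} --b--> {C,D}  [seen]
{A,B,D} --c--> {A,C}  [seen]
{A,D} --a--> {A,D,E}  [seen]
{A,D} --b--> {C}  [seen]
{A,D} --c--> {A,C}  [seen]
{C,E} --a--> {A,B,D}  [seen]
{C,E} --b--> {A,D}  [seen]
{C,E} --c--> {C,E}  [seen]
Reachable DFA states: {A}, ∅, {C}, {D}, {A,D,E}, {A,B,D,E}, {A,C,D}, {A,C,E}, {C,D}, {A,C}, {A,B,D}, {A,D}, {C,E}.
Accepting DFA states (contain an NFA accepting state): {C}, {A,C,D}, {A,C,E}, {C,D}, {A,C}, {C,E}.

6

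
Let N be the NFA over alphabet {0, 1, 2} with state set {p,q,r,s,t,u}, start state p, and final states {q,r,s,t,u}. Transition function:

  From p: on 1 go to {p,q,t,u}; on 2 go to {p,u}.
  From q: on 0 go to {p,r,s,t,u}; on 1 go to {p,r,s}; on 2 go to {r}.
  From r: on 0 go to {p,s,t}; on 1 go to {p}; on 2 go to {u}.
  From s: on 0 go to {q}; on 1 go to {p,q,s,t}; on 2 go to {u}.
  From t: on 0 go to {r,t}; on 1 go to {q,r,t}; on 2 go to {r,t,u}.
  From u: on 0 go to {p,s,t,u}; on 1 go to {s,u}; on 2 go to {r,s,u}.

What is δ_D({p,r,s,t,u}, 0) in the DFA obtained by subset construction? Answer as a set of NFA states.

{p,q,r,s,t,u}

δ(p,0) = ∅; δ(r,0) = {p,s,t}; δ(s,0) = {q}; δ(t,0) = {r,t}; δ(u,0) = {p,s,t,u}.
Union: {p,q,r,s,t,u}.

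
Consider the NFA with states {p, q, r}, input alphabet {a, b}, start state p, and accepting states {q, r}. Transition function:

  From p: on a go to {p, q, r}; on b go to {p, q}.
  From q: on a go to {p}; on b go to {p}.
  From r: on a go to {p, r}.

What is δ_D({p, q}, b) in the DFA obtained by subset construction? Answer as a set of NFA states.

{p, q}

δ(p,b) = {p, q}; δ(q,b) = {p}.
Union: {p, q}.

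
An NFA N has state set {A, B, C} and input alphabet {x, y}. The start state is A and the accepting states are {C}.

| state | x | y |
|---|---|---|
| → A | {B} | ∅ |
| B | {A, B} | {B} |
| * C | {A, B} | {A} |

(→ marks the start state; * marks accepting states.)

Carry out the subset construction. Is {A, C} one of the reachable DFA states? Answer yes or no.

Start state of the DFA: {A}.
{A} --x--> {B}  [new]
{A} --y--> ∅  [new]
{B} --x--> {A, B}  [new]
{B} --y--> {B}  [seen]
∅ --x--> ∅  [seen]
∅ --y--> ∅  [seen]
{A, B} --x--> {A, B}  [seen]
{A, B} --y--> {B}  [seen]
Reachable DFA states: {A}, {B}, ∅, {A, B}.
{A, C} is not among them.

no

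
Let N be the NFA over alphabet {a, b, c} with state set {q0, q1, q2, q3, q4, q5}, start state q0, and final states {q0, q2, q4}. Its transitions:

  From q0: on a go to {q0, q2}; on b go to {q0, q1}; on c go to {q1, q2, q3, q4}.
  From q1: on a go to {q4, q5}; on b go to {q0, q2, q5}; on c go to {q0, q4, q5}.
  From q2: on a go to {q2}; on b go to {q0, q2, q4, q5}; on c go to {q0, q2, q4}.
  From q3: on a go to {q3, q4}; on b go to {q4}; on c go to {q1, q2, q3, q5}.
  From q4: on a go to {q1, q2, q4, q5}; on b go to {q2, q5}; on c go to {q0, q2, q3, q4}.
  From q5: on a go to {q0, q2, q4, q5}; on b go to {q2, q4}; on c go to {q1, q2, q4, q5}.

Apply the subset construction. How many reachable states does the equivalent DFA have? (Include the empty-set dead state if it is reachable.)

Start state of the DFA: {q0}.
{q0} --a--> {q0, q2}  [new]
{q0} --b--> {q0, q1}  [new]
{q0} --c--> {q1, q2, q3, q4}  [new]
{q0, q2} --a--> {q0, q2}  [seen]
{q0, q2} --b--> {q0, q1, q2, q4, q5}  [new]
{q0, q2} --c--> {q0, q1, q2, q3, q4}  [new]
{q0, q1} --a--> {q0, q2, q4, q5}  [new]
{q0, q1} --b--> {q0, q1, q2, q5}  [new]
{q0, q1} --c--> {q0, q1, q2, q3, q4, q5}  [new]
{q1, q2, q3, q4} --a--> {q1, q2, q3, q4, q5}  [new]
{q1, q2, q3, q4} --b--> {q0, q2, q4, q5}  [seen]
{q1, q2, q3, q4} --c--> {q0, q1, q2, q3, q4, q5}  [seen]
{q0, q1, q2, q4, q5} --a--> {q0, q1, q2, q4, q5}  [seen]
{q0, q1, q2, q4, q5} --b--> {q0, q1, q2, q4, q5}  [seen]
{q0, q1, q2, q4, q5} --c--> {q0, q1, q2, q3, q4, q5}  [seen]
{q0, q1, q2, q3, q4} --a--> {q0, q1, q2, q3, q4, q5}  [seen]
{q0, q1, q2, q3, q4} --b--> {q0, q1, q2, q4, q5}  [seen]
{q0, q1, q2, q3, q4} --c--> {q0, q1, q2, q3, q4, q5}  [seen]
{q0, q2, q4, q5} --a--> {q0, q1, q2, q4, q5}  [seen]
{q0, q2, q4, q5} --b--> {q0, q1, q2, q4, q5}  [seen]
{q0, q2, q4, q5} --c--> {q0, q1, q2, q3, q4, q5}  [seen]
{q0, q1, q2, q5} --a--> {q0, q2, q4, q5}  [seen]
{q0, q1, q2, q5} --b--> {q0, q1, q2, q4, q5}  [seen]
{q0, q1, q2, q5} --c--> {q0, q1, q2, q3, q4, q5}  [seen]
{q0, q1, q2, q3, q4, q5} --a--> {q0, q1, q2, q3, q4, q5}  [seen]
{q0, q1, q2, q3, q4, q5} --b--> {q0, q1, q2, q4, q5}  [seen]
{q0, q1, q2, q3, q4, q5} --c--> {q0, q1, q2, q3, q4, q5}  [seen]
{q1, q2, q3, q4, q5} --a--> {q0, q1, q2, q3, q4, q5}  [seen]
{q1, q2, q3, q4, q5} --b--> {q0, q2, q4, q5}  [seen]
{q1, q2, q3, q4, q5} --c--> {q0, q1, q2, q3, q4, q5}  [seen]
Reachable DFA states: {q0}, {q0, q2}, {q0, q1}, {q1, q2, q3, q4}, {q0, q1, q2, q4, q5}, {q0, q1, q2, q3, q4}, {q0, q2, q4, q5}, {q0, q1, q2, q5}, {q0, q1, q2, q3, q4, q5}, {q1, q2, q3, q4, q5}.

10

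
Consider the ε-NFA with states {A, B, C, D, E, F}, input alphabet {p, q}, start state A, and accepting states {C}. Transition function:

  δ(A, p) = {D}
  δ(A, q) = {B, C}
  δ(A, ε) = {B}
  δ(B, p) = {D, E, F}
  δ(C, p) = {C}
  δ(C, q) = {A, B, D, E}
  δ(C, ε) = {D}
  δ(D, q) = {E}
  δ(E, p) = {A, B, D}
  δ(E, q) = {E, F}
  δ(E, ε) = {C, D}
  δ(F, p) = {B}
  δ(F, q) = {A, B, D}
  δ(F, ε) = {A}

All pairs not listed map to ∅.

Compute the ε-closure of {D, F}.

{A, B, D, F}

Begin with {D, F}.
F →ε {A}; add A.
A →ε {B}; add B.
ε-closure = {A, B, D, F}.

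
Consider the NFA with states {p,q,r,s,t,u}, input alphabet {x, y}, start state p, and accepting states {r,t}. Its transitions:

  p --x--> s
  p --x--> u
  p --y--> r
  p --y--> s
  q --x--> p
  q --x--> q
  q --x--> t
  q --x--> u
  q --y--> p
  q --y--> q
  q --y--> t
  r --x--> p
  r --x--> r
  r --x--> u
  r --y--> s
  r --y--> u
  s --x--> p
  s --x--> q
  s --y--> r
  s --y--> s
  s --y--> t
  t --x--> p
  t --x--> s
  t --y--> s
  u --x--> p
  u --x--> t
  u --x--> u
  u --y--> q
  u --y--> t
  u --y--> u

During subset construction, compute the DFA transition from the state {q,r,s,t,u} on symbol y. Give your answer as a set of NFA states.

δ(q,y) = {p,q,t}; δ(r,y) = {s,u}; δ(s,y) = {r,s,t}; δ(t,y) = {s}; δ(u,y) = {q,t,u}.
Union: {p,q,r,s,t,u}.

{p,q,r,s,t,u}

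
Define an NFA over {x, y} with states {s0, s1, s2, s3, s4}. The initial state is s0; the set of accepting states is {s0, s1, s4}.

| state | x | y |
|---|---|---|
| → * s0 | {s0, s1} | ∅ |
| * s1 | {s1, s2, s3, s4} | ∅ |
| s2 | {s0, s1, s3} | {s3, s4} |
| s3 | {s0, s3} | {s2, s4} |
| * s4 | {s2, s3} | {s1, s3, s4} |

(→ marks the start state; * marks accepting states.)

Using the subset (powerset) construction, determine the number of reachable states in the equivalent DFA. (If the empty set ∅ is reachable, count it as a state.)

Start state of the DFA: {s0}.
{s0} --x--> {s0, s1}  [new]
{s0} --y--> ∅  [new]
{s0, s1} --x--> {s0, s1, s2, s3, s4}  [new]
{s0, s1} --y--> ∅  [seen]
∅ --x--> ∅  [seen]
∅ --y--> ∅  [seen]
{s0, s1, s2, s3, s4} --x--> {s0, s1, s2, s3, s4}  [seen]
{s0, s1, s2, s3, s4} --y--> {s1, s2, s3, s4}  [new]
{s1, s2, s3, s4} --x--> {s0, s1, s2, s3, s4}  [seen]
{s1, s2, s3, s4} --y--> {s1, s2, s3, s4}  [seen]
Reachable DFA states: {s0}, {s0, s1}, ∅, {s0, s1, s2, s3, s4}, {s1, s2, s3, s4}.

5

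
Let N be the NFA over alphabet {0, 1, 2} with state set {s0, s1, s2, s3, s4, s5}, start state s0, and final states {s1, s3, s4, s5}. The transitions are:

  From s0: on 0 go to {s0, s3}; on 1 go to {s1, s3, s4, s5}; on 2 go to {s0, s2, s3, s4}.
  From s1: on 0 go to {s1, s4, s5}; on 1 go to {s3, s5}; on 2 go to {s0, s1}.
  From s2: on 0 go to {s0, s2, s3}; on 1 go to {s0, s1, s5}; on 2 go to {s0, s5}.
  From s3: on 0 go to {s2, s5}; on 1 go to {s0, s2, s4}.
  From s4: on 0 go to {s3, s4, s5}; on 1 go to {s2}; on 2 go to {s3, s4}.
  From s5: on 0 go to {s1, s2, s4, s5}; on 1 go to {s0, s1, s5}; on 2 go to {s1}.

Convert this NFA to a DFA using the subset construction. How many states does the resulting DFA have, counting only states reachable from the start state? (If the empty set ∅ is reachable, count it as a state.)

Start state of the DFA: {s0}.
{s0} --0--> {s0, s3}  [new]
{s0} --1--> {s1, s3, s4, s5}  [new]
{s0} --2--> {s0, s2, s3, s4}  [new]
{s0, s3} --0--> {s0, s2, s3, s5}  [new]
{s0, s3} --1--> {s0, s1, s2, s3, s4, s5}  [new]
{s0, s3} --2--> {s0, s2, s3, s4}  [seen]
{s1, s3, s4, s5} --0--> {s1, s2, s3, s4, s5}  [new]
{s1, s3, s4, s5} --1--> {s0, s1, s2, s3, s4, s5}  [seen]
{s1, s3, s4, s5} --2--> {s0, s1, s3, s4}  [new]
{s0, s2, s3, s4} --0--> {s0, s2, s3, s4, s5}  [new]
{s0, s2, s3, s4} --1--> {s0, s1, s2, s3, s4, s5}  [seen]
{s0, s2, s3, s4} --2--> {s0, s2, s3, s4, s5}  [seen]
{s0, s2, s3, s5} --0--> {s0, s1, s2, s3, s4, s5}  [seen]
{s0, s2, s3, s5} --1--> {s0, s1, s2, s3, s4, s5}  [seen]
{s0, s2, s3, s5} --2--> {s0, s1, s2, s3, s4, s5}  [seen]
{s0, s1, s2, s3, s4, s5} --0--> {s0, s1, s2, s3, s4, s5}  [seen]
{s0, s1, s2, s3, s4, s5} --1--> {s0, s1, s2, s3, s4, s5}  [seen]
{s0, s1, s2, s3, s4, s5} --2--> {s0, s1, s2, s3, s4, s5}  [seen]
{s1, s2, s3, s4, s5} --0--> {s0, s1, s2, s3, s4, s5}  [seen]
{s1, s2, s3, s4, s5} --1--> {s0, s1, s2, s3, s4, s5}  [seen]
{s1, s2, s3, s4, s5} --2--> {s0, s1, s3, s4, s5}  [new]
{s0, s1, s3, s4} --0--> {s0, s1, s2, s3, s4, s5}  [seen]
{s0, s1, s3, s4} --1--> {s0, s1, s2, s3, s4, s5}  [seen]
{s0, s1, s3, s4} --2--> {s0, s1, s2, s3, s4}  [new]
{s0, s2, s3, s4, s5} --0--> {s0, s1, s2, s3, s4, s5}  [seen]
{s0, s2, s3, s4, s5} --1--> {s0, s1, s2, s3, s4, s5}  [seen]
{s0, s2, s3, s4, s5} --2--> {s0, s1, s2, s3, s4, s5}  [seen]
{s0, s1, s3, s4, s5} --0--> {s0, s1, s2, s3, s4, s5}  [seen]
{s0, s1, s3, s4, s5} --1--> {s0, s1, s2, s3, s4, s5}  [seen]
{s0, s1, s3, s4, s5} --2--> {s0, s1, s2, s3, s4}  [seen]
{s0, s1, s2, s3, s4} --0--> {s0, s1, s2, s3, s4, s5}  [seen]
{s0, s1, s2, s3, s4} --1--> {s0, s1, s2, s3, s4, s5}  [seen]
{s0, s1, s2, s3, s4} --2--> {s0, s1, s2, s3, s4, s5}  [seen]
Reachable DFA states: {s0}, {s0, s3}, {s1, s3, s4, s5}, {s0, s2, s3, s4}, {s0, s2, s3, s5}, {s0, s1, s2, s3, s4, s5}, {s1, s2, s3, s4, s5}, {s0, s1, s3, s4}, {s0, s2, s3, s4, s5}, {s0, s1, s3, s4, s5}, {s0, s1, s2, s3, s4}.

11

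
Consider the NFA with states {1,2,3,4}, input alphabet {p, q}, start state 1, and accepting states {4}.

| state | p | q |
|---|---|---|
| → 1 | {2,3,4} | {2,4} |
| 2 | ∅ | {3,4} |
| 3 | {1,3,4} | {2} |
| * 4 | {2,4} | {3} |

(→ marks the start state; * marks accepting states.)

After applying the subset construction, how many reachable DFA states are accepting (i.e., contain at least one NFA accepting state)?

5

Start state of the DFA: {1}.
{1} --p--> {2,3,4}  [new]
{1} --q--> {2,4}  [new]
{2,3,4} --p--> {1,2,3,4}  [new]
{2,3,4} --q--> {2,3,4}  [seen]
{2,4} --p--> {2,4}  [seen]
{2,4} --q--> {3,4}  [new]
{1,2,3,4} --p--> {1,2,3,4}  [seen]
{1,2,3,4} --q--> {2,3,4}  [seen]
{3,4} --p--> {1,2,3,4}  [seen]
{3,4} --q--> {2,3}  [new]
{2,3} --p--> {1,3,4}  [new]
{2,3} --q--> {2,3,4}  [seen]
{1,3,4} --p--> {1,2,3,4}  [seen]
{1,3,4} --q--> {2,3,4}  [seen]
Reachable DFA states: {1}, {2,3,4}, {2,4}, {1,2,3,4}, {3,4}, {2,3}, {1,3,4}.
Accepting DFA states (contain an NFA accepting state): {2,3,4}, {2,4}, {1,2,3,4}, {3,4}, {1,3,4}.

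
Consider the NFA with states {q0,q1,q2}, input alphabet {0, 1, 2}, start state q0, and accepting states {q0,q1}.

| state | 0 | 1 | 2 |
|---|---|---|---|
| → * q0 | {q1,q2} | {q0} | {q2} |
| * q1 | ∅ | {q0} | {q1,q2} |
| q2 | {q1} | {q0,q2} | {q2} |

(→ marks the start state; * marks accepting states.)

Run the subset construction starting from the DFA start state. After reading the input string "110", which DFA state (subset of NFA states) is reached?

{q1,q2}

Start: {q0}.
δ(q0,1) = {q0}.
Union: {q0}.
After 1: {q0}.
δ(q0,1) = {q0}.
Union: {q0}.
After 1: {q0}.
δ(q0,0) = {q1,q2}.
Union: {q1,q2}.
After 0: {q1,q2}.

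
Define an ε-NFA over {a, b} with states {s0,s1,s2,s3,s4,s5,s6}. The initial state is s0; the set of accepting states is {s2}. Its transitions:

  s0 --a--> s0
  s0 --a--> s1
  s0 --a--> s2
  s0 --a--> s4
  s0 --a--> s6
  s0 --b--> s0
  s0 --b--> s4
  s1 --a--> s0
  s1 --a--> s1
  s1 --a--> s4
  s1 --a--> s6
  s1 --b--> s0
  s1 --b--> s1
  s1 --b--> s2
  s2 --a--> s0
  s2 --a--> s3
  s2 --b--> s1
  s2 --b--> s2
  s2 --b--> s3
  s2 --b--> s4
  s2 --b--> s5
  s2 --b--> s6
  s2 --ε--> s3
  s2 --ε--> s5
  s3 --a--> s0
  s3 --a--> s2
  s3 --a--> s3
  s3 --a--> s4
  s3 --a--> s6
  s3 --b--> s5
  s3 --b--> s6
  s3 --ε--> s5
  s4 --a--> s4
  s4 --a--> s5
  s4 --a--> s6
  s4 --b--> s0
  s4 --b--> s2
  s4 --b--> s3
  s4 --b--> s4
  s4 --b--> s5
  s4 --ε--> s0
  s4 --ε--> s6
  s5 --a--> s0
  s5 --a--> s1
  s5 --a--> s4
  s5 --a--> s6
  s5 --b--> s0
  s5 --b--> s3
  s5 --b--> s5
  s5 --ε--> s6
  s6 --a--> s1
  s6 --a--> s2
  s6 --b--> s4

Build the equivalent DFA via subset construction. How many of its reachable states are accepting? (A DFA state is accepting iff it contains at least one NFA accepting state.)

2

Start state of the DFA: {s0} (ε-closure of the NFA start).
{s0} --a--> {s0,s1,s2,s3,s4,s5,s6}  [new]
{s0} --b--> {s0,s4,s6}  [new]
{s0,s1,s2,s3,s4,s5,s6} --a--> {s0,s1,s2,s3,s4,s5,s6}  [seen]
{s0,s1,s2,s3,s4,s5,s6} --b--> {s0,s1,s2,s3,s4,s5,s6}  [seen]
{s0,s4,s6} --a--> {s0,s1,s2,s3,s4,s5,s6}  [seen]
{s0,s4,s6} --b--> {s0,s2,s3,s4,s5,s6}  [new]
{s0,s2,s3,s4,s5,s6} --a--> {s0,s1,s2,s3,s4,s5,s6}  [seen]
{s0,s2,s3,s4,s5,s6} --b--> {s0,s1,s2,s3,s4,s5,s6}  [seen]
Reachable DFA states: {s0}, {s0,s1,s2,s3,s4,s5,s6}, {s0,s4,s6}, {s0,s2,s3,s4,s5,s6}.
Accepting DFA states (contain an NFA accepting state): {s0,s1,s2,s3,s4,s5,s6}, {s0,s2,s3,s4,s5,s6}.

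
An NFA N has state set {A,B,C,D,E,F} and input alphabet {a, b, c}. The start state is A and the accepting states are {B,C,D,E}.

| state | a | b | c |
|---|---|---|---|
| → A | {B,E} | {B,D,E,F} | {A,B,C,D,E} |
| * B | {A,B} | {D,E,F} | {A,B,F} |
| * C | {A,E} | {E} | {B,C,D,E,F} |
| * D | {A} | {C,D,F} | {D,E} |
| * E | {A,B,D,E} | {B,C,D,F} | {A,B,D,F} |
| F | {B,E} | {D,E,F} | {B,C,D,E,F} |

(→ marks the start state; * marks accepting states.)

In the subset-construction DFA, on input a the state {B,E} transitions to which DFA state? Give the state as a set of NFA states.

δ(B,a) = {A,B}; δ(E,a) = {A,B,D,E}.
Union: {A,B,D,E}.

{A,B,D,E}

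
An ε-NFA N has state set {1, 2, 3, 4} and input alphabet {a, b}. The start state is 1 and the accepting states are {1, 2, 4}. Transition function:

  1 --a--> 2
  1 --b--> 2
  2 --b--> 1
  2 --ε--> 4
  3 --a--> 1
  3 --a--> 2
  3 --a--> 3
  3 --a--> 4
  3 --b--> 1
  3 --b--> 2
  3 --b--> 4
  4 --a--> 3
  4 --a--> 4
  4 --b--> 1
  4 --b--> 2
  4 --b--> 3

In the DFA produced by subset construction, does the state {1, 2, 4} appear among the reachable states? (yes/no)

no

Start state of the DFA: {1} (ε-closure of the NFA start).
{1} --a--> {2, 4}  [new]
{1} --b--> {2, 4}  [seen]
{2, 4} --a--> {3, 4}  [new]
{2, 4} --b--> {1, 2, 3, 4}  [new]
{3, 4} --a--> {1, 2, 3, 4}  [seen]
{3, 4} --b--> {1, 2, 3, 4}  [seen]
{1, 2, 3, 4} --a--> {1, 2, 3, 4}  [seen]
{1, 2, 3, 4} --b--> {1, 2, 3, 4}  [seen]
Reachable DFA states: {1}, {2, 4}, {3, 4}, {1, 2, 3, 4}.
{1, 2, 4} is not among them.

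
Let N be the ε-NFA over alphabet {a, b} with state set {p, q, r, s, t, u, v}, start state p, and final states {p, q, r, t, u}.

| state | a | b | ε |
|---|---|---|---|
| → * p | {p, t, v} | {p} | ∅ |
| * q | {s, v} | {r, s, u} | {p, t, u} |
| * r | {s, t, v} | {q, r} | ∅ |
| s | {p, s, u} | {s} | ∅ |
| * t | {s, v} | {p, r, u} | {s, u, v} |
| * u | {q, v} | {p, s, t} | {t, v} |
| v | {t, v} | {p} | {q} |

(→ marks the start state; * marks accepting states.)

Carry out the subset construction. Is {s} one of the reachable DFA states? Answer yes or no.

no

Start state of the DFA: {p} (ε-closure of the NFA start).
{p} --a--> {p, q, s, t, u, v}  [new]
{p} --b--> {p}  [seen]
{p, q, s, t, u, v} --a--> {p, q, s, t, u, v}  [seen]
{p, q, s, t, u, v} --b--> {p, q, r, s, t, u, v}  [new]
{p, q, r, s, t, u, v} --a--> {p, q, s, t, u, v}  [seen]
{p, q, r, s, t, u, v} --b--> {p, q, r, s, t, u, v}  [seen]
Reachable DFA states: {p}, {p, q, s, t, u, v}, {p, q, r, s, t, u, v}.
{s} is not among them.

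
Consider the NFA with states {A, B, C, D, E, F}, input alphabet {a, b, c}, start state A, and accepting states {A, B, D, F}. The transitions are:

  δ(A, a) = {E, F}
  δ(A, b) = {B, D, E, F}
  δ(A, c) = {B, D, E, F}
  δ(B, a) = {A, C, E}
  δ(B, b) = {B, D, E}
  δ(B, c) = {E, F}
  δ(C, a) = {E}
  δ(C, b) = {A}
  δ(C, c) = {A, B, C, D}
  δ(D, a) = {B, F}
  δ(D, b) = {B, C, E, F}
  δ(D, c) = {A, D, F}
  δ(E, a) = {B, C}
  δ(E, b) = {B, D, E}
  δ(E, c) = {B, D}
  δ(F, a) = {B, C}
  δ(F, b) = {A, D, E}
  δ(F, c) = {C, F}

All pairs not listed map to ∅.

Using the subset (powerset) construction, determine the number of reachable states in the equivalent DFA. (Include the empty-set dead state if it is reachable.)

13

Start state of the DFA: {A}.
{A} --a--> {E, F}  [new]
{A} --b--> {B, D, E, F}  [new]
{A} --c--> {B, D, E, F}  [seen]
{E, F} --a--> {B, C}  [new]
{E, F} --b--> {A, B, D, E}  [new]
{E, F} --c--> {B, C, D, F}  [new]
{B, D, E, F} --a--> {A, B, C, E, F}  [new]
{B, D, E, F} --b--> {A, B, C, D, E, F}  [new]
{B, D, E, F} --c--> {A, B, C, D, E, F}  [seen]
{B, C} --a--> {A, C, E}  [new]
{B, C} --b--> {A, B, D, E}  [seen]
{B, C} --c--> {A, B, C, D, E, F}  [seen]
{A, B, D, E} --a--> {A, B, C, E, F}  [seen]
{A, B, D, E} --b--> {B, C, D, E, F}  [new]
{A, B, D, E} --c--> {A, B, D, E, F}  [new]
{B, C, D, F} --a--> {A, B, C, E, F}  [seen]
{B, C, D, F} --b--> {A, B, C, D, E, F}  [seen]
{B, C, D, F} --c--> {A, B, C, D, E, F}  [seen]
{A, B, C, E, F} --a--> {A, B, C, E, F}  [seen]
{A, B, C, E, F} --b--> {A, B, D, E, F}  [seen]
{A, B, C, E, F} --c--> {A, B, C, D, E, F}  [seen]
{A, B, C, D, E, F} --a--> {A, B, C, E, F}  [seen]
{A, B, C, D, E, F} --b--> {A, B, C, D, E, F}  [seen]
{A, B, C, D, E, F} --c--> {A, B, C, D, E, F}  [seen]
{A, C, E} --a--> {B, C, E, F}  [new]
{A, C, E} --b--> {A, B, D, E, F}  [seen]
{A, C, E} --c--> {A, B, C, D, E, F}  [seen]
{B, C, D, E, F} --a--> {A, B, C, E, F}  [seen]
{B, C, D, E, F} --b--> {A, B, C, D, E, F}  [seen]
{B, C, D, E, F} --c--> {A, B, C, D, E, F}  [seen]
{A, B, D, E, F} --a--> {A, B, C, E, F}  [seen]
{A, B, D, E, F} --b--> {A, B, C, D, E, F}  [seen]
{A, B, D, E, F} --c--> {A, B, C, D, E, F}  [seen]
{B, C, E, F} --a--> {A, B, C, E}  [new]
{B, C, E, F} --b--> {A, B, D, E}  [seen]
{B, C, E, F} --c--> {A, B, C, D, E, F}  [seen]
{A, B, C, E} --a--> {A, B, C, E, F}  [seen]
{A, B, C, E} --b--> {A, B, D, E, F}  [seen]
{A, B, C, E} --c--> {A, B, C, D, E, F}  [seen]
Reachable DFA states: {A}, {E, F}, {B, D, E, F}, {B, C}, {A, B, D, E}, {B, C, D, F}, {A, B, C, E, F}, {A, B, C, D, E, F}, {A, C, E}, {B, C, D, E, F}, {A, B, D, E, F}, {B, C, E, F}, {A, B, C, E}.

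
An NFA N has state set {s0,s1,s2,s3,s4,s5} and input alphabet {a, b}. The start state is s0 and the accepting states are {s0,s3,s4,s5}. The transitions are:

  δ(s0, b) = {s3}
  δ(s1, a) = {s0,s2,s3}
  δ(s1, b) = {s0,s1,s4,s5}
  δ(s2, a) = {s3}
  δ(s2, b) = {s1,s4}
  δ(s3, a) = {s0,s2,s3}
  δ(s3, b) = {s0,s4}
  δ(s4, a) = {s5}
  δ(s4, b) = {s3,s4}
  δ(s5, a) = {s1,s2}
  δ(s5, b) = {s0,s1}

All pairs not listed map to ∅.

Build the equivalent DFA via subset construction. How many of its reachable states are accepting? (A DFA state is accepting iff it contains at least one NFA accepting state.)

14

Start state of the DFA: {s0}.
{s0} --a--> ∅  [new]
{s0} --b--> {s3}  [new]
∅ --a--> ∅  [seen]
∅ --b--> ∅  [seen]
{s3} --a--> {s0,s2,s3}  [new]
{s3} --b--> {s0,s4}  [new]
{s0,s2,s3} --a--> {s0,s2,s3}  [seen]
{s0,s2,s3} --b--> {s0,s1,s3,s4}  [new]
{s0,s4} --a--> {s5}  [new]
{s0,s4} --b--> {s3,s4}  [new]
{s0,s1,s3,s4} --a--> {s0,s2,s3,s5}  [new]
{s0,s1,s3,s4} --b--> {s0,s1,s3,s4,s5}  [new]
{s5} --a--> {s1,s2}  [new]
{s5} --b--> {s0,s1}  [new]
{s3,s4} --a--> {s0,s2,s3,s5}  [seen]
{s3,s4} --b--> {s0,s3,s4}  [new]
{s0,s2,s3,s5} --a--> {s0,s1,s2,s3}  [new]
{s0,s2,s3,s5} --b--> {s0,s1,s3,s4}  [seen]
{s0,s1,s3,s4,s5} --a--> {s0,s1,s2,s3,s5}  [new]
{s0,s1,s3,s4,s5} --b--> {s0,s1,s3,s4,s5}  [seen]
{s1,s2} --a--> {s0,s2,s3}  [seen]
{s1,s2} --b--> {s0,s1,s4,s5}  [new]
{s0,s1} --a--> {s0,s2,s3}  [seen]
{s0,s1} --b--> {s0,s1,s3,s4,s5}  [seen]
{s0,s3,s4} --a--> {s0,s2,s3,s5}  [seen]
{s0,s3,s4} --b--> {s0,s3,s4}  [seen]
{s0,s1,s2,s3} --a--> {s0,s2,s3}  [seen]
{s0,s1,s2,s3} --b--> {s0,s1,s3,s4,s5}  [seen]
{s0,s1,s2,s3,s5} --a--> {s0,s1,s2,s3}  [seen]
{s0,s1,s2,s3,s5} --b--> {s0,s1,s3,s4,s5}  [seen]
{s0,s1,s4,s5} --a--> {s0,s1,s2,s3,s5}  [seen]
{s0,s1,s4,s5} --b--> {s0,s1,s3,s4,s5}  [seen]
Reachable DFA states: {s0}, ∅, {s3}, {s0,s2,s3}, {s0,s4}, {s0,s1,s3,s4}, {s5}, {s3,s4}, {s0,s2,s3,s5}, {s0,s1,s3,s4,s5}, {s1,s2}, {s0,s1}, {s0,s3,s4}, {s0,s1,s2,s3}, {s0,s1,s2,s3,s5}, {s0,s1,s4,s5}.
Accepting DFA states (contain an NFA accepting state): {s0}, {s3}, {s0,s2,s3}, {s0,s4}, {s0,s1,s3,s4}, {s5}, {s3,s4}, {s0,s2,s3,s5}, {s0,s1,s3,s4,s5}, {s0,s1}, {s0,s3,s4}, {s0,s1,s2,s3}, {s0,s1,s2,s3,s5}, {s0,s1,s4,s5}.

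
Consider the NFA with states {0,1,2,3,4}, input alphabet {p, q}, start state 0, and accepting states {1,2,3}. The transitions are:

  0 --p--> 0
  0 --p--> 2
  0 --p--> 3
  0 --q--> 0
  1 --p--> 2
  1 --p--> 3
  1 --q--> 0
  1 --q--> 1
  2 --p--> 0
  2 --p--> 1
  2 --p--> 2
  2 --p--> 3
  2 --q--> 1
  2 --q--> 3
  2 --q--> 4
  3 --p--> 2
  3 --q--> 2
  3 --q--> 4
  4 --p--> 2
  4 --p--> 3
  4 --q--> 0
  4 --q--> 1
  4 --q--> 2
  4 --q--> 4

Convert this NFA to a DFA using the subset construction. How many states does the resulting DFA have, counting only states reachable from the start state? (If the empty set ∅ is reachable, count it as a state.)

Start state of the DFA: {0}.
{0} --p--> {0,2,3}  [new]
{0} --q--> {0}  [seen]
{0,2,3} --p--> {0,1,2,3}  [new]
{0,2,3} --q--> {0,1,2,3,4}  [new]
{0,1,2,3} --p--> {0,1,2,3}  [seen]
{0,1,2,3} --q--> {0,1,2,3,4}  [seen]
{0,1,2,3,4} --p--> {0,1,2,3}  [seen]
{0,1,2,3,4} --q--> {0,1,2,3,4}  [seen]
Reachable DFA states: {0}, {0,2,3}, {0,1,2,3}, {0,1,2,3,4}.

4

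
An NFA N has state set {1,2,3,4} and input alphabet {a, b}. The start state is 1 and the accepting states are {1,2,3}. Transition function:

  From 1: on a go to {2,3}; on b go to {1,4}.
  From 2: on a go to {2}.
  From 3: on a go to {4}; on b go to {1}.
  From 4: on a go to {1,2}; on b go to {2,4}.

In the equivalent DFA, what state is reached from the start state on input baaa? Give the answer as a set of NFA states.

Start: {1}.
δ(1,b) = {1,4}.
Union: {1,4}.
After b: {1,4}.
δ(1,a) = {2,3}; δ(4,a) = {1,2}.
Union: {1,2,3}.
After a: {1,2,3}.
δ(1,a) = {2,3}; δ(2,a) = {2}; δ(3,a) = {4}.
Union: {2,3,4}.
After a: {2,3,4}.
δ(2,a) = {2}; δ(3,a) = {4}; δ(4,a) = {1,2}.
Union: {1,2,4}.
After a: {1,2,4}.

{1,2,4}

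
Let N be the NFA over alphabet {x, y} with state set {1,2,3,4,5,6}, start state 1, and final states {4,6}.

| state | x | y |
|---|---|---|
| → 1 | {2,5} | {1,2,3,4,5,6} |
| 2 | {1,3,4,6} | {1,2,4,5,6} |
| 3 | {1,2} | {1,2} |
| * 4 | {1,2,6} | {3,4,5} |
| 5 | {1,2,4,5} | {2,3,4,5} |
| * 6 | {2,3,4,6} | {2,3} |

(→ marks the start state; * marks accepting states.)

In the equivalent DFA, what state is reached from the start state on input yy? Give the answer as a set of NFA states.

Start: {1}.
δ(1,y) = {1,2,3,4,5,6}.
Union: {1,2,3,4,5,6}.
After y: {1,2,3,4,5,6}.
δ(1,y) = {1,2,3,4,5,6}; δ(2,y) = {1,2,4,5,6}; δ(3,y) = {1,2}; δ(4,y) = {3,4,5}; δ(5,y) = {2,3,4,5}; δ(6,y) = {2,3}.
Union: {1,2,3,4,5,6}.
After y: {1,2,3,4,5,6}.

{1,2,3,4,5,6}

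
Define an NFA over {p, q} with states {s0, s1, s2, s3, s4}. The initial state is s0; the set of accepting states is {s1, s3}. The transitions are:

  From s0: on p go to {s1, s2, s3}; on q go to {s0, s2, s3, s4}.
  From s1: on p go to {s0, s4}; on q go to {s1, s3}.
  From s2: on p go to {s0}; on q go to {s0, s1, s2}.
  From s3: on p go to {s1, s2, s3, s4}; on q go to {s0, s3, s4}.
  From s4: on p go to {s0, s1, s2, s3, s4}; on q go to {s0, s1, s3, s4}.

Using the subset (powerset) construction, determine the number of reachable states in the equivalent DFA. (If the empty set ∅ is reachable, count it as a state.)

4

Start state of the DFA: {s0}.
{s0} --p--> {s1, s2, s3}  [new]
{s0} --q--> {s0, s2, s3, s4}  [new]
{s1, s2, s3} --p--> {s0, s1, s2, s3, s4}  [new]
{s1, s2, s3} --q--> {s0, s1, s2, s3, s4}  [seen]
{s0, s2, s3, s4} --p--> {s0, s1, s2, s3, s4}  [seen]
{s0, s2, s3, s4} --q--> {s0, s1, s2, s3, s4}  [seen]
{s0, s1, s2, s3, s4} --p--> {s0, s1, s2, s3, s4}  [seen]
{s0, s1, s2, s3, s4} --q--> {s0, s1, s2, s3, s4}  [seen]
Reachable DFA states: {s0}, {s1, s2, s3}, {s0, s2, s3, s4}, {s0, s1, s2, s3, s4}.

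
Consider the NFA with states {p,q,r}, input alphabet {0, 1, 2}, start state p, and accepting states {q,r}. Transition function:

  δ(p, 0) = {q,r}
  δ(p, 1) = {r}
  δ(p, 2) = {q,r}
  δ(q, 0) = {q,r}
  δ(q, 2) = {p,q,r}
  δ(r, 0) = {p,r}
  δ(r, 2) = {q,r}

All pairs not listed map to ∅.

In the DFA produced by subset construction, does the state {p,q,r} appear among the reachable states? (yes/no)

Start state of the DFA: {p}.
{p} --0--> {q,r}  [new]
{p} --1--> {r}  [new]
{p} --2--> {q,r}  [seen]
{q,r} --0--> {p,q,r}  [new]
{q,r} --1--> ∅  [new]
{q,r} --2--> {p,q,r}  [seen]
{r} --0--> {p,r}  [new]
{r} --1--> ∅  [seen]
{r} --2--> {q,r}  [seen]
{p,q,r} --0--> {p,q,r}  [seen]
{p,q,r} --1--> {r}  [seen]
{p,q,r} --2--> {p,q,r}  [seen]
∅ --0--> ∅  [seen]
∅ --1--> ∅  [seen]
∅ --2--> ∅  [seen]
{p,r} --0--> {p,q,r}  [seen]
{p,r} --1--> {r}  [seen]
{p,r} --2--> {q,r}  [seen]
Reachable DFA states: {p}, {q,r}, {r}, {p,q,r}, ∅, {p,r}.
{p,q,r} is among them.

yes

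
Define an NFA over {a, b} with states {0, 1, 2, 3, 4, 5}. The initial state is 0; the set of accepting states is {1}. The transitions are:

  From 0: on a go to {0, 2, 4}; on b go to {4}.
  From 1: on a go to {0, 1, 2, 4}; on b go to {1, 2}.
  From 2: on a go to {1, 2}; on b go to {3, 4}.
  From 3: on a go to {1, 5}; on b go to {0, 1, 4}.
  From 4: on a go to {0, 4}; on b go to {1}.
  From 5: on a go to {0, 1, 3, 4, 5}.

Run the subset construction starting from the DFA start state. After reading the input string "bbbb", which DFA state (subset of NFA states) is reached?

{1, 2, 3, 4}

Start: {0}.
δ(0,b) = {4}.
Union: {4}.
After b: {4}.
δ(4,b) = {1}.
Union: {1}.
After b: {1}.
δ(1,b) = {1, 2}.
Union: {1, 2}.
After b: {1, 2}.
δ(1,b) = {1, 2}; δ(2,b) = {3, 4}.
Union: {1, 2, 3, 4}.
After b: {1, 2, 3, 4}.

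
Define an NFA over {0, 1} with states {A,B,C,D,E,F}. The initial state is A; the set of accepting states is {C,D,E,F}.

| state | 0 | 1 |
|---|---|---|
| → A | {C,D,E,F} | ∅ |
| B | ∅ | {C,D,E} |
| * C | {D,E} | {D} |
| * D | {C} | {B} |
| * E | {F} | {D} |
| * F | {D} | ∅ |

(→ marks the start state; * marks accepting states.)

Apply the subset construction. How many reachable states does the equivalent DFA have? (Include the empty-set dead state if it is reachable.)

11

Start state of the DFA: {A}.
{A} --0--> {C,D,E,F}  [new]
{A} --1--> ∅  [new]
{C,D,E,F} --0--> {C,D,E,F}  [seen]
{C,D,E,F} --1--> {B,D}  [new]
∅ --0--> ∅  [seen]
∅ --1--> ∅  [seen]
{B,D} --0--> {C}  [new]
{B,D} --1--> {B,C,D,E}  [new]
{C} --0--> {D,E}  [new]
{C} --1--> {D}  [new]
{B,C,D,E} --0--> {C,D,E,F}  [seen]
{B,C,D,E} --1--> {B,C,D,E}  [seen]
{D,E} --0--> {C,F}  [new]
{D,E} --1--> {B,D}  [seen]
{D} --0--> {C}  [seen]
{D} --1--> {B}  [new]
{C,F} --0--> {D,E}  [seen]
{C,F} --1--> {D}  [seen]
{B} --0--> ∅  [seen]
{B} --1--> {C,D,E}  [new]
{C,D,E} --0--> {C,D,E,F}  [seen]
{C,D,E} --1--> {B,D}  [seen]
Reachable DFA states: {A}, {C,D,E,F}, ∅, {B,D}, {C}, {B,C,D,E}, {D,E}, {D}, {C,F}, {B}, {C,D,E}.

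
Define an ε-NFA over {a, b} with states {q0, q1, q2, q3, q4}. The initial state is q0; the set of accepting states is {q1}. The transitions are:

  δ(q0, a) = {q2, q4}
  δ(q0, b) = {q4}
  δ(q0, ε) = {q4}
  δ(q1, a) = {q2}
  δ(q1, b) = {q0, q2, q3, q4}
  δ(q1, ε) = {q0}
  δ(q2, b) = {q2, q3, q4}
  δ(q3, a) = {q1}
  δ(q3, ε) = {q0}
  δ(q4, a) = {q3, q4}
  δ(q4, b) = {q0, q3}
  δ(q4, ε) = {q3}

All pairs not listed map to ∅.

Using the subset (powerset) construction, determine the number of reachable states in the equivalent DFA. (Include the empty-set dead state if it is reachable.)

3

Start state of the DFA: {q0, q3, q4} (ε-closure of the NFA start).
{q0, q3, q4} --a--> {q0, q1, q2, q3, q4}  [new]
{q0, q3, q4} --b--> {q0, q3, q4}  [seen]
{q0, q1, q2, q3, q4} --a--> {q0, q1, q2, q3, q4}  [seen]
{q0, q1, q2, q3, q4} --b--> {q0, q2, q3, q4}  [new]
{q0, q2, q3, q4} --a--> {q0, q1, q2, q3, q4}  [seen]
{q0, q2, q3, q4} --b--> {q0, q2, q3, q4}  [seen]
Reachable DFA states: {q0, q3, q4}, {q0, q1, q2, q3, q4}, {q0, q2, q3, q4}.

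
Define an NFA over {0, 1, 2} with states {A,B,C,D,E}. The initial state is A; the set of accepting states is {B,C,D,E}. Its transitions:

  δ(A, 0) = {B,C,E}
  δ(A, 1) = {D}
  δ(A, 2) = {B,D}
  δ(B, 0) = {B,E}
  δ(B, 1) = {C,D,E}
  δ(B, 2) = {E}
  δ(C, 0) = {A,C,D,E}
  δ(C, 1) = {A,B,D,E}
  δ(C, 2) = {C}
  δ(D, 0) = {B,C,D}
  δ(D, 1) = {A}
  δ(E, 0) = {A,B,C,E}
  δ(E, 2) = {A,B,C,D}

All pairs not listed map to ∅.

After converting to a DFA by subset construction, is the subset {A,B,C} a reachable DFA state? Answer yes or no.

no

Start state of the DFA: {A}.
{A} --0--> {B,C,E}  [new]
{A} --1--> {D}  [new]
{A} --2--> {B,D}  [new]
{B,C,E} --0--> {A,B,C,D,E}  [new]
{B,C,E} --1--> {A,B,C,D,E}  [seen]
{B,C,E} --2--> {A,B,C,D,E}  [seen]
{D} --0--> {B,C,D}  [new]
{D} --1--> {A}  [seen]
{D} --2--> ∅  [new]
{B,D} --0--> {B,C,D,E}  [new]
{B,D} --1--> {A,C,D,E}  [new]
{B,D} --2--> {E}  [new]
{A,B,C,D,E} --0--> {A,B,C,D,E}  [seen]
{A,B,C,D,E} --1--> {A,B,C,D,E}  [seen]
{A,B,C,D,E} --2--> {A,B,C,D,E}  [seen]
{B,C,D} --0--> {A,B,C,D,E}  [seen]
{B,C,D} --1--> {A,B,C,D,E}  [seen]
{B,C,D} --2--> {C,E}  [new]
∅ --0--> ∅  [seen]
∅ --1--> ∅  [seen]
∅ --2--> ∅  [seen]
{B,C,D,E} --0--> {A,B,C,D,E}  [seen]
{B,C,D,E} --1--> {A,B,C,D,E}  [seen]
{B,C,D,E} --2--> {A,B,C,D,E}  [seen]
{A,C,D,E} --0--> {A,B,C,D,E}  [seen]
{A,C,D,E} --1--> {A,B,D,E}  [new]
{A,C,D,E} --2--> {A,B,C,D}  [new]
{E} --0--> {A,B,C,E}  [new]
{E} --1--> ∅  [seen]
{E} --2--> {A,B,C,D}  [seen]
{C,E} --0--> {A,B,C,D,E}  [seen]
{C,E} --1--> {A,B,D,E}  [seen]
{C,E} --2--> {A,B,C,D}  [seen]
{A,B,D,E} --0--> {A,B,C,D,E}  [seen]
{A,B,D,E} --1--> {A,C,D,E}  [seen]
{A,B,D,E} --2--> {A,B,C,D,E}  [seen]
{A,B,C,D} --0--> {A,B,C,D,E}  [seen]
{A,B,C,D} --1--> {A,B,C,D,E}  [seen]
{A,B,C,D} --2--> {B,C,D,E}  [seen]
{A,B,C,E} --0--> {A,B,C,D,E}  [seen]
{A,B,C,E} --1--> {A,B,C,D,E}  [seen]
{A,B,C,E} --2--> {A,B,C,D,E}  [seen]
Reachable DFA states: {A}, {B,C,E}, {D}, {B,D}, {A,B,C,D,E}, {B,C,D}, ∅, {B,C,D,E}, {A,C,D,E}, {E}, {C,E}, {A,B,D,E}, {A,B,C,D}, {A,B,C,E}.
{A,B,C} is not among them.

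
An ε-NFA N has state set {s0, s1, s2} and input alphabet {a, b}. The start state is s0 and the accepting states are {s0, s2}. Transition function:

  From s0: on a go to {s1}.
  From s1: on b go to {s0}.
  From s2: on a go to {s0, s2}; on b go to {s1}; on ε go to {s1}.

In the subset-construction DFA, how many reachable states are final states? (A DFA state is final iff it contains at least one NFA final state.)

1

Start state of the DFA: {s0} (ε-closure of the NFA start).
{s0} --a--> {s1}  [new]
{s0} --b--> ∅  [new]
{s1} --a--> ∅  [seen]
{s1} --b--> {s0}  [seen]
∅ --a--> ∅  [seen]
∅ --b--> ∅  [seen]
Reachable DFA states: {s0}, {s1}, ∅.
Accepting DFA states (contain an NFA accepting state): {s0}.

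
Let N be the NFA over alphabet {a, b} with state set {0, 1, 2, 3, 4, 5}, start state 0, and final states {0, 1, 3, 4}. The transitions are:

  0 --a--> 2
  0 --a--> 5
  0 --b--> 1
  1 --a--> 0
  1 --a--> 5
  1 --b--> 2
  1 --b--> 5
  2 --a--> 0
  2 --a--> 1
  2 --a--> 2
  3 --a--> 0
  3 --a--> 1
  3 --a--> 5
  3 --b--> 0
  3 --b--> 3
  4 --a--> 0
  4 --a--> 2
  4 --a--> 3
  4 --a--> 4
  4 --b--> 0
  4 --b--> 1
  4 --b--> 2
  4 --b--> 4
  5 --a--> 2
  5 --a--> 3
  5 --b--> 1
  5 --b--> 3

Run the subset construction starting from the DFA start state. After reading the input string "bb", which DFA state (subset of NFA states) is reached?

Start: {0}.
δ(0,b) = {1}.
Union: {1}.
After b: {1}.
δ(1,b) = {2, 5}.
Union: {2, 5}.
After b: {2, 5}.

{2, 5}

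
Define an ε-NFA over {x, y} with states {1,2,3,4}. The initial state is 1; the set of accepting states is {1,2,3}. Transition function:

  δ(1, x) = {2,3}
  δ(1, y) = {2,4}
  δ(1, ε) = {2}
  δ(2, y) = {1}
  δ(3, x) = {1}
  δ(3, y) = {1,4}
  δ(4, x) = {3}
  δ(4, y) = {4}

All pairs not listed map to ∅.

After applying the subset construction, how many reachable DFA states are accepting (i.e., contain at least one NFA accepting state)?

3

Start state of the DFA: {1,2} (ε-closure of the NFA start).
{1,2} --x--> {2,3}  [new]
{1,2} --y--> {1,2,4}  [new]
{2,3} --x--> {1,2}  [seen]
{2,3} --y--> {1,2,4}  [seen]
{1,2,4} --x--> {2,3}  [seen]
{1,2,4} --y--> {1,2,4}  [seen]
Reachable DFA states: {1,2}, {2,3}, {1,2,4}.
Accepting DFA states (contain an NFA accepting state): {1,2}, {2,3}, {1,2,4}.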